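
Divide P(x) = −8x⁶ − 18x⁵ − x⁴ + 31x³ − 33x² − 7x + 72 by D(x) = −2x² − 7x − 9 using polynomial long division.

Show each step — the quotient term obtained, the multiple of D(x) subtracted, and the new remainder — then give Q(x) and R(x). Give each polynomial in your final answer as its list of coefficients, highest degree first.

Q = [4, -5, 0, 7, -8]; R = [0]

Step 1: lead(−8x⁶ − 18x⁵ − x⁴ + 31x³ − 33x² − 7x + 72) ÷ lead(D) = −8x⁶ ÷ −2x² = 4x⁴. Subtract (4x⁴)·D = −8x⁶ − 28x⁵ − 36x⁴. Remainder: 10x⁵ + 35x⁴ + 31x³ − 33x² − 7x + 72.
Step 2: lead(10x⁵ + 35x⁴ + 31x³ − 33x² − 7x + 72) ÷ lead(D) = 10x⁵ ÷ −2x² = −5x³. Subtract (−5x³)·D = 10x⁵ + 35x⁴ + 45x³. Remainder: −14x³ − 33x² − 7x + 72.
Step 3: lead(−14x³ − 33x² − 7x + 72) ÷ lead(D) = −14x³ ÷ −2x² = 7x. Subtract (7x)·D = −14x³ − 49x² − 63x. Remainder: 16x² + 56x + 72.
Step 4: lead(16x² + 56x + 72) ÷ lead(D) = 16x² ÷ −2x² = −8. Subtract (−8)·D = 16x² + 56x + 72. Remainder: 0.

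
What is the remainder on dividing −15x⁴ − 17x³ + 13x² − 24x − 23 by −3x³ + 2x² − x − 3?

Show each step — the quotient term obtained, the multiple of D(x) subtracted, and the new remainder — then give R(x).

Step 1: lead(−15x⁴ − 17x³ + 13x² − 24x − 23) ÷ lead(D) = −15x⁴ ÷ −3x³ = 5x. Subtract (5x)·D = −15x⁴ + 10x³ − 5x² − 15x. Remainder: −27x³ + 18x² − 9x − 23.
Step 2: lead(−27x³ + 18x² − 9x − 23) ÷ lead(D) = −27x³ ÷ −3x³ = 9. Subtract (9)·D = −27x³ + 18x² − 9x − 27. Remainder: 4.

R(x) = 4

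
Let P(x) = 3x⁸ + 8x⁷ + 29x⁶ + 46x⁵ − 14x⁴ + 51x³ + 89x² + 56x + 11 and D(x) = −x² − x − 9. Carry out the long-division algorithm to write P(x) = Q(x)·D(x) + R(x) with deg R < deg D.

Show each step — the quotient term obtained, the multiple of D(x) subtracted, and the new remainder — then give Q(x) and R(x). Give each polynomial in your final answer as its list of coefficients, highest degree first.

Step 1: lead(3x⁸ + 8x⁷ + 29x⁶ + 46x⁵ − 14x⁴ + 51x³ + 89x² + 56x + 11) ÷ lead(D) = 3x⁸ ÷ −x² = −3x⁶. Subtract (−3x⁶)·D = 3x⁸ + 3x⁷ + 27x⁶. Remainder: 5x⁷ + 2x⁶ + 46x⁵ − 14x⁴ + 51x³ + 89x² + 56x + 11.
Step 2: lead(5x⁷ + 2x⁶ + 46x⁵ − 14x⁴ + 51x³ + 89x² + 56x + 11) ÷ lead(D) = 5x⁷ ÷ −x² = −5x⁵. Subtract (−5x⁵)·D = 5x⁷ + 5x⁶ + 45x⁵. Remainder: −3x⁶ + x⁵ − 14x⁴ + 51x³ + 89x² + 56x + 11.
Step 3: lead(−3x⁶ + x⁵ − 14x⁴ + 51x³ + 89x² + 56x + 11) ÷ lead(D) = −3x⁶ ÷ −x² = 3x⁴. Subtract (3x⁴)·D = −3x⁶ − 3x⁵ − 27x⁴. Remainder: 4x⁵ + 13x⁴ + 51x³ + 89x² + 56x + 11.
Step 4: lead(4x⁵ + 13x⁴ + 51x³ + 89x² + 56x + 11) ÷ lead(D) = 4x⁵ ÷ −x² = −4x³. Subtract (−4x³)·D = 4x⁵ + 4x⁴ + 36x³. Remainder: 9x⁴ + 15x³ + 89x² + 56x + 11.
Step 5: lead(9x⁴ + 15x³ + 89x² + 56x + 11) ÷ lead(D) = 9x⁴ ÷ −x² = −9x². Subtract (−9x²)·D = 9x⁴ + 9x³ + 81x². Remainder: 6x³ + 8x² + 56x + 11.
Step 6: lead(6x³ + 8x² + 56x + 11) ÷ lead(D) = 6x³ ÷ −x² = −6x. Subtract (−6x)·D = 6x³ + 6x² + 54x. Remainder: 2x² + 2x + 11.
Step 7: lead(2x² + 2x + 11) ÷ lead(D) = 2x² ÷ −x² = −2. Subtract (−2)·D = 2x² + 2x + 18. Remainder: −7.

Q = [-3, -5, 3, -4, -9, -6, -2]; R = [-7]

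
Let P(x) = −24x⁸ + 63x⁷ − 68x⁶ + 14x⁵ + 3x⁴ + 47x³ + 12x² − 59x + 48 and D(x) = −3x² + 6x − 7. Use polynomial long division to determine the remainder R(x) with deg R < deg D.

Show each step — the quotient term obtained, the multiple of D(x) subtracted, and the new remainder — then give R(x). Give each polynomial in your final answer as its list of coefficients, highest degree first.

Step 1: lead(−24x⁸ + 63x⁷ − 68x⁶ + 14x⁵ + 3x⁴ + 47x³ + 12x² − 59x + 48) ÷ lead(D) = −24x⁸ ÷ −3x² = 8x⁶. Subtract (8x⁶)·D = −24x⁸ + 48x⁷ − 56x⁶. Remainder: 15x⁷ − 12x⁶ + 14x⁵ + 3x⁴ + 47x³ + 12x² − 59x + 48.
Step 2: lead(15x⁷ − 12x⁶ + 14x⁵ + 3x⁴ + 47x³ + 12x² − 59x + 48) ÷ lead(D) = 15x⁷ ÷ −3x² = −5x⁵. Subtract (−5x⁵)·D = 15x⁷ − 30x⁶ + 35x⁵. Remainder: 18x⁶ − 21x⁵ + 3x⁴ + 47x³ + 12x² − 59x + 48.
Step 3: lead(18x⁶ − 21x⁵ + 3x⁴ + 47x³ + 12x² − 59x + 48) ÷ lead(D) = 18x⁶ ÷ −3x² = −6x⁴. Subtract (−6x⁴)·D = 18x⁶ − 36x⁵ + 42x⁴. Remainder: 15x⁵ − 39x⁴ + 47x³ + 12x² − 59x + 48.
Step 4: lead(15x⁵ − 39x⁴ + 47x³ + 12x² − 59x + 48) ÷ lead(D) = 15x⁵ ÷ −3x² = −5x³. Subtract (−5x³)·D = 15x⁵ − 30x⁴ + 35x³. Remainder: −9x⁴ + 12x³ + 12x² − 59x + 48.
Step 5: lead(−9x⁴ + 12x³ + 12x² − 59x + 48) ÷ lead(D) = −9x⁴ ÷ −3x² = 3x². Subtract (3x²)·D = −9x⁴ + 18x³ − 21x². Remainder: −6x³ + 33x² − 59x + 48.
Step 6: lead(−6x³ + 33x² − 59x + 48) ÷ lead(D) = −6x³ ÷ −3x² = 2x. Subtract (2x)·D = −6x³ + 12x² − 14x. Remainder: 21x² − 45x + 48.
Step 7: lead(21x² − 45x + 48) ÷ lead(D) = 21x² ÷ −3x² = −7. Subtract (−7)·D = 21x² − 42x + 49. Remainder: −3x − 1.

R = [-3, -1]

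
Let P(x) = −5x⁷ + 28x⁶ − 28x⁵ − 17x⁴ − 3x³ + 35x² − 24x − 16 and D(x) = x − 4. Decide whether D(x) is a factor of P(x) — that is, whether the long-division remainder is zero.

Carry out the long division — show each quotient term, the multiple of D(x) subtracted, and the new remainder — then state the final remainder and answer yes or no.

Step 1: lead(−5x⁷ + 28x⁶ − 28x⁵ − 17x⁴ − 3x³ + 35x² − 24x − 16) ÷ lead(D) = −5x⁷ ÷ x = −5x⁶. Subtract (−5x⁶)·D = −5x⁷ + 20x⁶. Remainder: 8x⁶ − 28x⁵ − 17x⁴ − 3x³ + 35x² − 24x − 16.
Step 2: lead(8x⁶ − 28x⁵ − 17x⁴ − 3x³ + 35x² − 24x − 16) ÷ lead(D) = 8x⁶ ÷ x = 8x⁵. Subtract (8x⁵)·D = 8x⁶ − 32x⁵. Remainder: 4x⁵ − 17x⁴ − 3x³ + 35x² − 24x − 16.
Step 3: lead(4x⁵ − 17x⁴ − 3x³ + 35x² − 24x − 16) ÷ lead(D) = 4x⁵ ÷ x = 4x⁴. Subtract (4x⁴)·D = 4x⁵ − 16x⁴. Remainder: −x⁴ − 3x³ + 35x² − 24x − 16.
Step 4: lead(−x⁴ − 3x³ + 35x² − 24x − 16) ÷ lead(D) = −x⁴ ÷ x = −x³. Subtract (−x³)·D = −x⁴ + 4x³. Remainder: −7x³ + 35x² − 24x − 16.
Step 5: lead(−7x³ + 35x² − 24x − 16) ÷ lead(D) = −7x³ ÷ x = −7x². Subtract (−7x²)·D = −7x³ + 28x². Remainder: 7x² − 24x − 16.
Step 6: lead(7x² − 24x − 16) ÷ lead(D) = 7x² ÷ x = 7x. Subtract (7x)·D = 7x² − 28x. Remainder: 4x − 16.
Step 7: lead(4x − 16) ÷ lead(D) = 4x ÷ x = 4. Subtract (4)·D = 4x − 16. Remainder: 0.

R(x) = 0, so D(x) is a factor of P(x). yes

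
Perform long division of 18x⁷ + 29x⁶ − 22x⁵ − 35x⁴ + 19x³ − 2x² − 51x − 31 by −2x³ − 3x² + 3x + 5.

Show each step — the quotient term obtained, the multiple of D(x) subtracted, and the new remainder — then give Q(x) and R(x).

Step 1: lead(18x⁷ + 29x⁶ − 22x⁵ − 35x⁴ + 19x³ − 2x² − 51x − 31) ÷ lead(D) = 18x⁷ ÷ −2x³ = −9x⁴. Subtract (−9x⁴)·D = 18x⁷ + 27x⁶ − 27x⁵ − 45x⁴. Remainder: 2x⁶ + 5x⁵ + 10x⁴ + 19x³ − 2x² − 51x − 31.
Step 2: lead(2x⁶ + 5x⁵ + 10x⁴ + 19x³ − 2x² − 51x − 31) ÷ lead(D) = 2x⁶ ÷ −2x³ = −x³. Subtract (−x³)·D = 2x⁶ + 3x⁵ − 3x⁴ − 5x³. Remainder: 2x⁵ + 13x⁴ + 24x³ − 2x² − 51x − 31.
Step 3: lead(2x⁵ + 13x⁴ + 24x³ − 2x² − 51x − 31) ÷ lead(D) = 2x⁵ ÷ −2x³ = −x². Subtract (−x²)·D = 2x⁵ + 3x⁴ − 3x³ − 5x². Remainder: 10x⁴ + 27x³ + 3x² − 51x − 31.
Step 4: lead(10x⁴ + 27x³ + 3x² − 51x − 31) ÷ lead(D) = 10x⁴ ÷ −2x³ = −5x. Subtract (−5x)·D = 10x⁴ + 15x³ − 15x² − 25x. Remainder: 12x³ + 18x² − 26x − 31.
Step 5: lead(12x³ + 18x² − 26x − 31) ÷ lead(D) = 12x³ ÷ −2x³ = −6. Subtract (−6)·D = 12x³ + 18x² − 18x − 30. Remainder: −8x − 1.

Q(x) = −9x⁴ − x³ − x² − 5x − 6; R(x) = −8x − 1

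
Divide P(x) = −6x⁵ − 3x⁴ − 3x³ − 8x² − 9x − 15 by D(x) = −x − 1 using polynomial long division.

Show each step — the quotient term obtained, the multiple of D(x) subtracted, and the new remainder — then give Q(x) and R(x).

Q(x) = 6x⁴ − 3x³ + 6x² + 2x + 7; R(x) = −8

Step 1: lead(−6x⁵ − 3x⁴ − 3x³ − 8x² − 9x − 15) ÷ lead(D) = −6x⁵ ÷ −x = 6x⁴. Subtract (6x⁴)·D = −6x⁵ − 6x⁴. Remainder: 3x⁴ − 3x³ − 8x² − 9x − 15.
Step 2: lead(3x⁴ − 3x³ − 8x² − 9x − 15) ÷ lead(D) = 3x⁴ ÷ −x = −3x³. Subtract (−3x³)·D = 3x⁴ + 3x³. Remainder: −6x³ − 8x² − 9x − 15.
Step 3: lead(−6x³ − 8x² − 9x − 15) ÷ lead(D) = −6x³ ÷ −x = 6x². Subtract (6x²)·D = −6x³ − 6x². Remainder: −2x² − 9x − 15.
Step 4: lead(−2x² − 9x − 15) ÷ lead(D) = −2x² ÷ −x = 2x. Subtract (2x)·D = −2x² − 2x. Remainder: −7x − 15.
Step 5: lead(−7x − 15) ÷ lead(D) = −7x ÷ −x = 7. Subtract (7)·D = −7x − 7. Remainder: −8.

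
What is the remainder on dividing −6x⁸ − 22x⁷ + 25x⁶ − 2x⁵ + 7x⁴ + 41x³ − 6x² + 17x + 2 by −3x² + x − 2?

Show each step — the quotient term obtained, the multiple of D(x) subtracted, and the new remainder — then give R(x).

Step 1: lead(−6x⁸ − 22x⁷ + 25x⁶ − 2x⁵ + 7x⁴ + 41x³ − 6x² + 17x + 2) ÷ lead(D) = −6x⁸ ÷ −3x² = 2x⁶. Subtract (2x⁶)·D = −6x⁸ + 2x⁷ − 4x⁶. Remainder: −24x⁷ + 29x⁶ − 2x⁵ + 7x⁴ + 41x³ − 6x² + 17x + 2.
Step 2: lead(−24x⁷ + 29x⁶ − 2x⁵ + 7x⁴ + 41x³ − 6x² + 17x + 2) ÷ lead(D) = −24x⁷ ÷ −3x² = 8x⁵. Subtract (8x⁵)·D = −24x⁷ + 8x⁶ − 16x⁵. Remainder: 21x⁶ + 14x⁵ + 7x⁴ + 41x³ − 6x² + 17x + 2.
Step 3: lead(21x⁶ + 14x⁵ + 7x⁴ + 41x³ − 6x² + 17x + 2) ÷ lead(D) = 21x⁶ ÷ −3x² = −7x⁴. Subtract (−7x⁴)·D = 21x⁶ − 7x⁵ + 14x⁴. Remainder: 21x⁵ − 7x⁴ + 41x³ − 6x² + 17x + 2.
Step 4: lead(21x⁵ − 7x⁴ + 41x³ − 6x² + 17x + 2) ÷ lead(D) = 21x⁵ ÷ −3x² = −7x³. Subtract (−7x³)·D = 21x⁵ − 7x⁴ + 14x³. Remainder: 27x³ − 6x² + 17x + 2.
Step 5: lead(27x³ − 6x² + 17x + 2) ÷ lead(D) = 27x³ ÷ −3x² = −9x. Subtract (−9x)·D = 27x³ − 9x² + 18x. Remainder: 3x² − x + 2.
Step 6: lead(3x² − x + 2) ÷ lead(D) = 3x² ÷ −3x² = −1. Subtract (−1)·D = 3x² − x + 2. Remainder: 0.

R(x) = 0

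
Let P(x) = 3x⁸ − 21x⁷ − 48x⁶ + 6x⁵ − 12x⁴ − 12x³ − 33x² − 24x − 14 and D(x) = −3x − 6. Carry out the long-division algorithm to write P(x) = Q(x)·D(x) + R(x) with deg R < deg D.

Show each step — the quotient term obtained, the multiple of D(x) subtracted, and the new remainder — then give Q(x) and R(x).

Step 1: lead(3x⁸ − 21x⁷ − 48x⁶ + 6x⁵ − 12x⁴ − 12x³ − 33x² − 24x − 14) ÷ lead(D) = 3x⁸ ÷ −3x = −x⁷. Subtract (−x⁷)·D = 3x⁸ + 6x⁷. Remainder: −27x⁷ − 48x⁶ + 6x⁵ − 12x⁴ − 12x³ − 33x² − 24x − 14.
Step 2: lead(−27x⁷ − 48x⁶ + 6x⁵ − 12x⁴ − 12x³ − 33x² − 24x − 14) ÷ lead(D) = −27x⁷ ÷ −3x = 9x⁶. Subtract (9x⁶)·D = −27x⁷ − 54x⁶. Remainder: 6x⁶ + 6x⁵ − 12x⁴ − 12x³ − 33x² − 24x − 14.
Step 3: lead(6x⁶ + 6x⁵ − 12x⁴ − 12x³ − 33x² − 24x − 14) ÷ lead(D) = 6x⁶ ÷ −3x = −2x⁵. Subtract (−2x⁵)·D = 6x⁶ + 12x⁵. Remainder: −6x⁵ − 12x⁴ − 12x³ − 33x² − 24x − 14.
Step 4: lead(−6x⁵ − 12x⁴ − 12x³ − 33x² − 24x − 14) ÷ lead(D) = −6x⁵ ÷ −3x = 2x⁴. Subtract (2x⁴)·D = −6x⁵ − 12x⁴. Remainder: −12x³ − 33x² − 24x − 14.
Step 5: lead(−12x³ − 33x² − 24x − 14) ÷ lead(D) = −12x³ ÷ −3x = 4x². Subtract (4x²)·D = −12x³ − 24x². Remainder: −9x² − 24x − 14.
Step 6: lead(−9x² − 24x − 14) ÷ lead(D) = −9x² ÷ −3x = 3x. Subtract (3x)·D = −9x² − 18x. Remainder: −6x − 14.
Step 7: lead(−6x − 14) ÷ lead(D) = −6x ÷ −3x = 2. Subtract (2)·D = −6x − 12. Remainder: −2.

Q(x) = −x⁷ + 9x⁶ − 2x⁵ + 2x⁴ + 4x² + 3x + 2; R(x) = −2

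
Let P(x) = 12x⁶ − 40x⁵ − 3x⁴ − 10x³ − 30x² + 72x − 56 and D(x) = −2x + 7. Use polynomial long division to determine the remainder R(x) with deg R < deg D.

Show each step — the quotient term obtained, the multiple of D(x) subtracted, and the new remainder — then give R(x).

Step 1: lead(12x⁶ − 40x⁵ − 3x⁴ − 10x³ − 30x² + 72x − 56) ÷ lead(D) = 12x⁶ ÷ −2x = −6x⁵. Subtract (−6x⁵)·D = 12x⁶ − 42x⁵. Remainder: 2x⁵ − 3x⁴ − 10x³ − 30x² + 72x − 56.
Step 2: lead(2x⁵ − 3x⁴ − 10x³ − 30x² + 72x − 56) ÷ lead(D) = 2x⁵ ÷ −2x = −x⁴. Subtract (−x⁴)·D = 2x⁵ − 7x⁴. Remainder: 4x⁴ − 10x³ − 30x² + 72x − 56.
Step 3: lead(4x⁴ − 10x³ − 30x² + 72x − 56) ÷ lead(D) = 4x⁴ ÷ −2x = −2x³. Subtract (−2x³)·D = 4x⁴ − 14x³. Remainder: 4x³ − 30x² + 72x − 56.
Step 4: lead(4x³ − 30x² + 72x − 56) ÷ lead(D) = 4x³ ÷ −2x = −2x². Subtract (−2x²)·D = 4x³ − 14x². Remainder: −16x² + 72x − 56.
Step 5: lead(−16x² + 72x − 56) ÷ lead(D) = −16x² ÷ −2x = 8x. Subtract (8x)·D = −16x² + 56x. Remainder: 16x − 56.
Step 6: lead(16x − 56) ÷ lead(D) = 16x ÷ −2x = −8. Subtract (−8)·D = 16x − 56. Remainder: 0.

R(x) = 0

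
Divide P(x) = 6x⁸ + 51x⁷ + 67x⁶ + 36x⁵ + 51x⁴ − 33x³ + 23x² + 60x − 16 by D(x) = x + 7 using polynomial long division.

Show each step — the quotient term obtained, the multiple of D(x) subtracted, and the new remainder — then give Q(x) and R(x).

Step 1: lead(6x⁸ + 51x⁷ + 67x⁶ + 36x⁵ + 51x⁴ − 33x³ + 23x² + 60x − 16) ÷ lead(D) = 6x⁸ ÷ x = 6x⁷. Subtract (6x⁷)·D = 6x⁸ + 42x⁷. Remainder: 9x⁷ + 67x⁶ + 36x⁵ + 51x⁴ − 33x³ + 23x² + 60x − 16.
Step 2: lead(9x⁷ + 67x⁶ + 36x⁵ + 51x⁴ − 33x³ + 23x² + 60x − 16) ÷ lead(D) = 9x⁷ ÷ x = 9x⁶. Subtract (9x⁶)·D = 9x⁷ + 63x⁶. Remainder: 4x⁶ + 36x⁵ + 51x⁴ − 33x³ + 23x² + 60x − 16.
Step 3: lead(4x⁶ + 36x⁵ + 51x⁴ − 33x³ + 23x² + 60x − 16) ÷ lead(D) = 4x⁶ ÷ x = 4x⁵. Subtract (4x⁵)·D = 4x⁶ + 28x⁵. Remainder: 8x⁵ + 51x⁴ − 33x³ + 23x² + 60x − 16.
Step 4: lead(8x⁵ + 51x⁴ − 33x³ + 23x² + 60x − 16) ÷ lead(D) = 8x⁵ ÷ x = 8x⁴. Subtract (8x⁴)·D = 8x⁵ + 56x⁴. Remainder: −5x⁴ − 33x³ + 23x² + 60x − 16.
Step 5: lead(−5x⁴ − 33x³ + 23x² + 60x − 16) ÷ lead(D) = −5x⁴ ÷ x = −5x³. Subtract (−5x³)·D = −5x⁴ − 35x³. Remainder: 2x³ + 23x² + 60x − 16.
Step 6: lead(2x³ + 23x² + 60x − 16) ÷ lead(D) = 2x³ ÷ x = 2x². Subtract (2x²)·D = 2x³ + 14x². Remainder: 9x² + 60x − 16.
Step 7: lead(9x² + 60x − 16) ÷ lead(D) = 9x² ÷ x = 9x. Subtract (9x)·D = 9x² + 63x. Remainder: −3x − 16.
Step 8: lead(−3x − 16) ÷ lead(D) = −3x ÷ x = −3. Subtract (−3)·D = −3x − 21. Remainder: 5.

Q(x) = 6x⁷ + 9x⁶ + 4x⁵ + 8x⁴ − 5x³ + 2x² + 9x − 3; R(x) = 5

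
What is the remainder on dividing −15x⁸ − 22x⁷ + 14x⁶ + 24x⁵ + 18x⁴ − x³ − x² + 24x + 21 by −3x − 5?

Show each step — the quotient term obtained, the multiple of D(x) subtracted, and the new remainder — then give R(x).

R(x) = 6

Step 1: lead(−15x⁸ − 22x⁷ + 14x⁶ + 24x⁵ + 18x⁴ − x³ − x² + 24x + 21) ÷ lead(D) = −15x⁸ ÷ −3x = 5x⁷. Subtract (5x⁷)·D = −15x⁸ − 25x⁷. Remainder: 3x⁷ + 14x⁶ + 24x⁵ + 18x⁴ − x³ − x² + 24x + 21.
Step 2: lead(3x⁷ + 14x⁶ + 24x⁵ + 18x⁴ − x³ − x² + 24x + 21) ÷ lead(D) = 3x⁷ ÷ −3x = −x⁶. Subtract (−x⁶)·D = 3x⁷ + 5x⁶. Remainder: 9x⁶ + 24x⁵ + 18x⁴ − x³ − x² + 24x + 21.
Step 3: lead(9x⁶ + 24x⁵ + 18x⁴ − x³ − x² + 24x + 21) ÷ lead(D) = 9x⁶ ÷ −3x = −3x⁵. Subtract (−3x⁵)·D = 9x⁶ + 15x⁵. Remainder: 9x⁵ + 18x⁴ − x³ − x² + 24x + 21.
Step 4: lead(9x⁵ + 18x⁴ − x³ − x² + 24x + 21) ÷ lead(D) = 9x⁵ ÷ −3x = −3x⁴. Subtract (−3x⁴)·D = 9x⁵ + 15x⁴. Remainder: 3x⁴ − x³ − x² + 24x + 21.
Step 5: lead(3x⁴ − x³ − x² + 24x + 21) ÷ lead(D) = 3x⁴ ÷ −3x = −x³. Subtract (−x³)·D = 3x⁴ + 5x³. Remainder: −6x³ − x² + 24x + 21.
Step 6: lead(−6x³ − x² + 24x + 21) ÷ lead(D) = −6x³ ÷ −3x = 2x². Subtract (2x²)·D = −6x³ − 10x². Remainder: 9x² + 24x + 21.
Step 7: lead(9x² + 24x + 21) ÷ lead(D) = 9x² ÷ −3x = −3x. Subtract (−3x)·D = 9x² + 15x. Remainder: 9x + 21.
Step 8: lead(9x + 21) ÷ lead(D) = 9x ÷ −3x = −3. Subtract (−3)·D = 9x + 15. Remainder: 6.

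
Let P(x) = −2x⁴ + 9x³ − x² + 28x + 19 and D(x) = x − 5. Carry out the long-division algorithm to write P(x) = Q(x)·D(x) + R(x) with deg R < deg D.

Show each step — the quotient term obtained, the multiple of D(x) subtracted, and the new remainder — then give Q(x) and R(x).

Q(x) = −2x³ − x² − 6x − 2; R(x) = 9

Step 1: lead(−2x⁴ + 9x³ − x² + 28x + 19) ÷ lead(D) = −2x⁴ ÷ x = −2x³. Subtract (−2x³)·D = −2x⁴ + 10x³. Remainder: −x³ − x² + 28x + 19.
Step 2: lead(−x³ − x² + 28x + 19) ÷ lead(D) = −x³ ÷ x = −x². Subtract (−x²)·D = −x³ + 5x². Remainder: −6x² + 28x + 19.
Step 3: lead(−6x² + 28x + 19) ÷ lead(D) = −6x² ÷ x = −6x. Subtract (−6x)·D = −6x² + 30x. Remainder: −2x + 19.
Step 4: lead(−2x + 19) ÷ lead(D) = −2x ÷ x = −2. Subtract (−2)·D = −2x + 10. Remainder: 9.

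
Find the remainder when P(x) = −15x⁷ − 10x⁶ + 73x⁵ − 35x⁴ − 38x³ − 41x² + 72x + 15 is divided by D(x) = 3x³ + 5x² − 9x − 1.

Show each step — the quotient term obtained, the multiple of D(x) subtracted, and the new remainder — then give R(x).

R(x) = 7

Step 1: lead(−15x⁷ − 10x⁶ + 73x⁵ − 35x⁴ − 38x³ − 41x² + 72x + 15) ÷ lead(D) = −15x⁷ ÷ 3x³ = −5x⁴. Subtract (−5x⁴)·D = −15x⁷ − 25x⁶ + 45x⁵ + 5x⁴. Remainder: 15x⁶ + 28x⁵ − 40x⁴ − 38x³ − 41x² + 72x + 15.
Step 2: lead(15x⁶ + 28x⁵ − 40x⁴ − 38x³ − 41x² + 72x + 15) ÷ lead(D) = 15x⁶ ÷ 3x³ = 5x³. Subtract (5x³)·D = 15x⁶ + 25x⁵ − 45x⁴ − 5x³. Remainder: 3x⁵ + 5x⁴ − 33x³ − 41x² + 72x + 15.
Step 3: lead(3x⁵ + 5x⁴ − 33x³ − 41x² + 72x + 15) ÷ lead(D) = 3x⁵ ÷ 3x³ = x². Subtract (x²)·D = 3x⁵ + 5x⁴ − 9x³ − x². Remainder: −24x³ − 40x² + 72x + 15.
Step 4: lead(−24x³ − 40x² + 72x + 15) ÷ lead(D) = −24x³ ÷ 3x³ = −8. Subtract (−8)·D = −24x³ − 40x² + 72x + 8. Remainder: 7.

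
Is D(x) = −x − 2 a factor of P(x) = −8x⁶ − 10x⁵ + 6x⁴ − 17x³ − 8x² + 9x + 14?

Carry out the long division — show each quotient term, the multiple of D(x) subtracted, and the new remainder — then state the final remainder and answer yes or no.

R(x) = 4, so D(x) is not a factor of P(x). no

Step 1: lead(−8x⁶ − 10x⁵ + 6x⁴ − 17x³ − 8x² + 9x + 14) ÷ lead(D) = −8x⁶ ÷ −x = 8x⁵. Subtract (8x⁵)·D = −8x⁶ − 16x⁵. Remainder: 6x⁵ + 6x⁴ − 17x³ − 8x² + 9x + 14.
Step 2: lead(6x⁵ + 6x⁴ − 17x³ − 8x² + 9x + 14) ÷ lead(D) = 6x⁵ ÷ −x = −6x⁴. Subtract (−6x⁴)·D = 6x⁵ + 12x⁴. Remainder: −6x⁴ − 17x³ − 8x² + 9x + 14.
Step 3: lead(−6x⁴ − 17x³ − 8x² + 9x + 14) ÷ lead(D) = −6x⁴ ÷ −x = 6x³. Subtract (6x³)·D = −6x⁴ − 12x³. Remainder: −5x³ − 8x² + 9x + 14.
Step 4: lead(−5x³ − 8x² + 9x + 14) ÷ lead(D) = −5x³ ÷ −x = 5x². Subtract (5x²)·D = −5x³ − 10x². Remainder: 2x² + 9x + 14.
Step 5: lead(2x² + 9x + 14) ÷ lead(D) = 2x² ÷ −x = −2x. Subtract (−2x)·D = 2x² + 4x. Remainder: 5x + 14.
Step 6: lead(5x + 14) ÷ lead(D) = 5x ÷ −x = −5. Subtract (−5)·D = 5x + 10. Remainder: 4.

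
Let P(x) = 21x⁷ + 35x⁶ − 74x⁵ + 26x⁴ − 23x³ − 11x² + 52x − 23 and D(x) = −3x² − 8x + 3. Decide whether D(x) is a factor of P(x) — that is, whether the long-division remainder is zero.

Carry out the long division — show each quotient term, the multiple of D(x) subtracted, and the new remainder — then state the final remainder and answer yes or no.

Step 1: lead(21x⁷ + 35x⁶ − 74x⁵ + 26x⁴ − 23x³ − 11x² + 52x − 23) ÷ lead(D) = 21x⁷ ÷ −3x² = −7x⁵. Subtract (−7x⁵)·D = 21x⁷ + 56x⁶ − 21x⁵. Remainder: −21x⁶ − 53x⁵ + 26x⁴ − 23x³ − 11x² + 52x − 23.
Step 2: lead(−21x⁶ − 53x⁵ + 26x⁴ − 23x³ − 11x² + 52x − 23) ÷ lead(D) = −21x⁶ ÷ −3x² = 7x⁴. Subtract (7x⁴)·D = −21x⁶ − 56x⁵ + 21x⁴. Remainder: 3x⁵ + 5x⁴ − 23x³ − 11x² + 52x − 23.
Step 3: lead(3x⁵ + 5x⁴ − 23x³ − 11x² + 52x − 23) ÷ lead(D) = 3x⁵ ÷ −3x² = −x³. Subtract (−x³)·D = 3x⁵ + 8x⁴ − 3x³. Remainder: −3x⁴ − 20x³ − 11x² + 52x − 23.
Step 4: lead(−3x⁴ − 20x³ − 11x² + 52x − 23) ÷ lead(D) = −3x⁴ ÷ −3x² = x². Subtract (x²)·D = −3x⁴ − 8x³ + 3x². Remainder: −12x³ − 14x² + 52x − 23.
Step 5: lead(−12x³ − 14x² + 52x − 23) ÷ lead(D) = −12x³ ÷ −3x² = 4x. Subtract (4x)·D = −12x³ − 32x² + 12x. Remainder: 18x² + 40x − 23.
Step 6: lead(18x² + 40x − 23) ÷ lead(D) = 18x² ÷ −3x² = −6. Subtract (−6)·D = 18x² + 48x − 18. Remainder: −8x − 5.

R(x) = −8x − 5, so D(x) is not a factor of P(x). no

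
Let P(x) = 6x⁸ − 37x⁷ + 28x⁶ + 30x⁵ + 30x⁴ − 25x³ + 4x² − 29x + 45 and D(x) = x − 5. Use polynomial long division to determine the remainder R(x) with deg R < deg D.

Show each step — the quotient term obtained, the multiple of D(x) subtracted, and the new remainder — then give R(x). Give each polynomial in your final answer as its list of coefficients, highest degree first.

R = [0]

Step 1: lead(6x⁸ − 37x⁷ + 28x⁶ + 30x⁵ + 30x⁴ − 25x³ + 4x² − 29x + 45) ÷ lead(D) = 6x⁸ ÷ x = 6x⁷. Subtract (6x⁷)·D = 6x⁸ − 30x⁷. Remainder: −7x⁷ + 28x⁶ + 30x⁵ + 30x⁴ − 25x³ + 4x² − 29x + 45.
Step 2: lead(−7x⁷ + 28x⁶ + 30x⁵ + 30x⁴ − 25x³ + 4x² − 29x + 45) ÷ lead(D) = −7x⁷ ÷ x = −7x⁶. Subtract (−7x⁶)·D = −7x⁷ + 35x⁶. Remainder: −7x⁶ + 30x⁵ + 30x⁴ − 25x³ + 4x² − 29x + 45.
Step 3: lead(−7x⁶ + 30x⁵ + 30x⁴ − 25x³ + 4x² − 29x + 45) ÷ lead(D) = −7x⁶ ÷ x = −7x⁵. Subtract (−7x⁵)·D = −7x⁶ + 35x⁵. Remainder: −5x⁵ + 30x⁴ − 25x³ + 4x² − 29x + 45.
Step 4: lead(−5x⁵ + 30x⁴ − 25x³ + 4x² − 29x + 45) ÷ lead(D) = −5x⁵ ÷ x = −5x⁴. Subtract (−5x⁴)·D = −5x⁵ + 25x⁴. Remainder: 5x⁴ − 25x³ + 4x² − 29x + 45.
Step 5: lead(5x⁴ − 25x³ + 4x² − 29x + 45) ÷ lead(D) = 5x⁴ ÷ x = 5x³. Subtract (5x³)·D = 5x⁴ − 25x³. Remainder: 4x² − 29x + 45.
Step 6: lead(4x² − 29x + 45) ÷ lead(D) = 4x² ÷ x = 4x. Subtract (4x)·D = 4x² − 20x. Remainder: −9x + 45.
Step 7: lead(−9x + 45) ÷ lead(D) = −9x ÷ x = −9. Subtract (−9)·D = −9x + 45. Remainder: 0.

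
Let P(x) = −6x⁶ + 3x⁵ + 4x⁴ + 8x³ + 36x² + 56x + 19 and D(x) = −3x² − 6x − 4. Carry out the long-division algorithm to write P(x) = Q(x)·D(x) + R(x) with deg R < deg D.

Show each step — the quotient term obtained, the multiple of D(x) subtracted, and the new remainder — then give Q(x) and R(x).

Q(x) = 2x⁴ − 5x³ + 6x² − 8x − 4; R(x) = 3

Step 1: lead(−6x⁶ + 3x⁵ + 4x⁴ + 8x³ + 36x² + 56x + 19) ÷ lead(D) = −6x⁶ ÷ −3x² = 2x⁴. Subtract (2x⁴)·D = −6x⁶ − 12x⁵ − 8x⁴. Remainder: 15x⁵ + 12x⁴ + 8x³ + 36x² + 56x + 19.
Step 2: lead(15x⁵ + 12x⁴ + 8x³ + 36x² + 56x + 19) ÷ lead(D) = 15x⁵ ÷ −3x² = −5x³. Subtract (−5x³)·D = 15x⁵ + 30x⁴ + 20x³. Remainder: −18x⁴ − 12x³ + 36x² + 56x + 19.
Step 3: lead(−18x⁴ − 12x³ + 36x² + 56x + 19) ÷ lead(D) = −18x⁴ ÷ −3x² = 6x². Subtract (6x²)·D = −18x⁴ − 36x³ − 24x². Remainder: 24x³ + 60x² + 56x + 19.
Step 4: lead(24x³ + 60x² + 56x + 19) ÷ lead(D) = 24x³ ÷ −3x² = −8x. Subtract (−8x)·D = 24x³ + 48x² + 32x. Remainder: 12x² + 24x + 19.
Step 5: lead(12x² + 24x + 19) ÷ lead(D) = 12x² ÷ −3x² = −4. Subtract (−4)·D = 12x² + 24x + 16. Remainder: 3.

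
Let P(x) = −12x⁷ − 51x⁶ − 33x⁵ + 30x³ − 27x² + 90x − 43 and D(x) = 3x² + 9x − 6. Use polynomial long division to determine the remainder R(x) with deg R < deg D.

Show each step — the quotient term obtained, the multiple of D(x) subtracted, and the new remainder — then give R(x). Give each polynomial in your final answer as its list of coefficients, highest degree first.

Step 1: lead(−12x⁷ − 51x⁶ − 33x⁵ + 30x³ − 27x² + 90x − 43) ÷ lead(D) = −12x⁷ ÷ 3x² = −4x⁵. Subtract (−4x⁵)·D = −12x⁷ − 36x⁶ + 24x⁵. Remainder: −15x⁶ − 57x⁵ + 30x³ − 27x² + 90x − 43.
Step 2: lead(−15x⁶ − 57x⁵ + 30x³ − 27x² + 90x − 43) ÷ lead(D) = −15x⁶ ÷ 3x² = −5x⁴. Subtract (−5x⁴)·D = −15x⁶ − 45x⁵ + 30x⁴. Remainder: −12x⁵ − 30x⁴ + 30x³ − 27x² + 90x − 43.
Step 3: lead(−12x⁵ − 30x⁴ + 30x³ − 27x² + 90x − 43) ÷ lead(D) = −12x⁵ ÷ 3x² = −4x³. Subtract (−4x³)·D = −12x⁵ − 36x⁴ + 24x³. Remainder: 6x⁴ + 6x³ − 27x² + 90x − 43.
Step 4: lead(6x⁴ + 6x³ − 27x² + 90x − 43) ÷ lead(D) = 6x⁴ ÷ 3x² = 2x². Subtract (2x²)·D = 6x⁴ + 18x³ − 12x². Remainder: −12x³ − 15x² + 90x − 43.
Step 5: lead(−12x³ − 15x² + 90x − 43) ÷ lead(D) = −12x³ ÷ 3x² = −4x. Subtract (−4x)·D = −12x³ − 36x² + 24x. Remainder: 21x² + 66x − 43.
Step 6: lead(21x² + 66x − 43) ÷ lead(D) = 21x² ÷ 3x² = 7. Subtract (7)·D = 21x² + 63x − 42. Remainder: 3x − 1.

R = [3, -1]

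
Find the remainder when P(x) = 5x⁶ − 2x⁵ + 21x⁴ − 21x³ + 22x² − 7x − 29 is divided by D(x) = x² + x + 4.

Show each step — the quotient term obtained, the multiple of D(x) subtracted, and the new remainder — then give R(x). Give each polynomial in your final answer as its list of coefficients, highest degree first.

Step 1: lead(5x⁶ − 2x⁵ + 21x⁴ − 21x³ + 22x² − 7x − 29) ÷ lead(D) = 5x⁶ ÷ x² = 5x⁴. Subtract (5x⁴)·D = 5x⁶ + 5x⁵ + 20x⁴. Remainder: −7x⁵ + x⁴ − 21x³ + 22x² − 7x − 29.
Step 2: lead(−7x⁵ + x⁴ − 21x³ + 22x² − 7x − 29) ÷ lead(D) = −7x⁵ ÷ x² = −7x³. Subtract (−7x³)·D = −7x⁵ − 7x⁴ − 28x³. Remainder: 8x⁴ + 7x³ + 22x² − 7x − 29.
Step 3: lead(8x⁴ + 7x³ + 22x² − 7x − 29) ÷ lead(D) = 8x⁴ ÷ x² = 8x². Subtract (8x²)·D = 8x⁴ + 8x³ + 32x². Remainder: −x³ − 10x² − 7x − 29.
Step 4: lead(−x³ − 10x² − 7x − 29) ÷ lead(D) = −x³ ÷ x² = −x. Subtract (−x)·D = −x³ − x² − 4x. Remainder: −9x² − 3x − 29.
Step 5: lead(−9x² − 3x − 29) ÷ lead(D) = −9x² ÷ x² = −9. Subtract (−9)·D = −9x² − 9x − 36. Remainder: 6x + 7.

R = [6, 7]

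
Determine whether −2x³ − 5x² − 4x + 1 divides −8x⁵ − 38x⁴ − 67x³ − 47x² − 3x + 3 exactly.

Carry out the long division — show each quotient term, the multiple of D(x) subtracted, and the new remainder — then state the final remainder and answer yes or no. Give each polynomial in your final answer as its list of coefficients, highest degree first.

R = [0], so D(x) is a factor of P(x). yes

Step 1: lead(−8x⁵ − 38x⁴ − 67x³ − 47x² − 3x + 3) ÷ lead(D) = −8x⁵ ÷ −2x³ = 4x². Subtract (4x²)·D = −8x⁵ − 20x⁴ − 16x³ + 4x². Remainder: −18x⁴ − 51x³ − 51x² − 3x + 3.
Step 2: lead(−18x⁴ − 51x³ − 51x² − 3x + 3) ÷ lead(D) = −18x⁴ ÷ −2x³ = 9x. Subtract (9x)·D = −18x⁴ − 45x³ − 36x² + 9x. Remainder: −6x³ − 15x² − 12x + 3.
Step 3: lead(−6x³ − 15x² − 12x + 3) ÷ lead(D) = −6x³ ÷ −2x³ = 3. Subtract (3)·D = −6x³ − 15x² − 12x + 3. Remainder: 0.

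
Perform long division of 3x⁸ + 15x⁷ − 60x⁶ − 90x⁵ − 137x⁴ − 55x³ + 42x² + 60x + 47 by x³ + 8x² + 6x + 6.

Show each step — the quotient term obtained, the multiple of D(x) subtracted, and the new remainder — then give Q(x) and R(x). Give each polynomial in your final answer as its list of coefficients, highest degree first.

Q = [3, -9, -6, -6, 1, 9]; R = [-7]

Step 1: lead(3x⁸ + 15x⁷ − 60x⁶ − 90x⁵ − 137x⁴ − 55x³ + 42x² + 60x + 47) ÷ lead(D) = 3x⁸ ÷ x³ = 3x⁵. Subtract (3x⁵)·D = 3x⁸ + 24x⁷ + 18x⁶ + 18x⁵. Remainder: −9x⁷ − 78x⁶ − 108x⁵ − 137x⁴ − 55x³ + 42x² + 60x + 47.
Step 2: lead(−9x⁷ − 78x⁶ − 108x⁵ − 137x⁴ − 55x³ + 42x² + 60x + 47) ÷ lead(D) = −9x⁷ ÷ x³ = −9x⁴. Subtract (−9x⁴)·D = −9x⁷ − 72x⁶ − 54x⁵ − 54x⁴. Remainder: −6x⁶ − 54x⁵ − 83x⁴ − 55x³ + 42x² + 60x + 47.
Step 3: lead(−6x⁶ − 54x⁵ − 83x⁴ − 55x³ + 42x² + 60x + 47) ÷ lead(D) = −6x⁶ ÷ x³ = −6x³. Subtract (−6x³)·D = −6x⁶ − 48x⁵ − 36x⁴ − 36x³. Remainder: −6x⁵ − 47x⁴ − 19x³ + 42x² + 60x + 47.
Step 4: lead(−6x⁵ − 47x⁴ − 19x³ + 42x² + 60x + 47) ÷ lead(D) = −6x⁵ ÷ x³ = −6x². Subtract (−6x²)·D = −6x⁵ − 48x⁴ − 36x³ − 36x². Remainder: x⁴ + 17x³ + 78x² + 60x + 47.
Step 5: lead(x⁴ + 17x³ + 78x² + 60x + 47) ÷ lead(D) = x⁴ ÷ x³ = x. Subtract (x)·D = x⁴ + 8x³ + 6x² + 6x. Remainder: 9x³ + 72x² + 54x + 47.
Step 6: lead(9x³ + 72x² + 54x + 47) ÷ lead(D) = 9x³ ÷ x³ = 9. Subtract (9)·D = 9x³ + 72x² + 54x + 54. Remainder: −7.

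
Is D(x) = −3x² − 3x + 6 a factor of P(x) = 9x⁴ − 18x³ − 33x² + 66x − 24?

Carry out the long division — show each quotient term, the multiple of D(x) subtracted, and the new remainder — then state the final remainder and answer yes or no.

Step 1: lead(9x⁴ − 18x³ − 33x² + 66x − 24) ÷ lead(D) = 9x⁴ ÷ −3x² = −3x². Subtract (−3x²)·D = 9x⁴ + 9x³ − 18x². Remainder: −27x³ − 15x² + 66x − 24.
Step 2: lead(−27x³ − 15x² + 66x − 24) ÷ lead(D) = −27x³ ÷ −3x² = 9x. Subtract (9x)·D = −27x³ − 27x² + 54x. Remainder: 12x² + 12x − 24.
Step 3: lead(12x² + 12x − 24) ÷ lead(D) = 12x² ÷ −3x² = −4. Subtract (−4)·D = 12x² + 12x − 24. Remainder: 0.

R(x) = 0, so D(x) is a factor of P(x). yes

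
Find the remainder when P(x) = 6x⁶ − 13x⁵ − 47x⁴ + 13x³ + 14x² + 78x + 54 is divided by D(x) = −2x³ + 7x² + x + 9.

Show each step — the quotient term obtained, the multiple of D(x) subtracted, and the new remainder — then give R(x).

R(x) = 0

Step 1: lead(6x⁶ − 13x⁵ − 47x⁴ + 13x³ + 14x² + 78x + 54) ÷ lead(D) = 6x⁶ ÷ −2x³ = −3x³. Subtract (−3x³)·D = 6x⁶ − 21x⁵ − 3x⁴ − 27x³. Remainder: 8x⁵ − 44x⁴ + 40x³ + 14x² + 78x + 54.
Step 2: lead(8x⁵ − 44x⁴ + 40x³ + 14x² + 78x + 54) ÷ lead(D) = 8x⁵ ÷ −2x³ = −4x². Subtract (−4x²)·D = 8x⁵ − 28x⁴ − 4x³ − 36x². Remainder: −16x⁴ + 44x³ + 50x² + 78x + 54.
Step 3: lead(−16x⁴ + 44x³ + 50x² + 78x + 54) ÷ lead(D) = −16x⁴ ÷ −2x³ = 8x. Subtract (8x)·D = −16x⁴ + 56x³ + 8x² + 72x. Remainder: −12x³ + 42x² + 6x + 54.
Step 4: lead(−12x³ + 42x² + 6x + 54) ÷ lead(D) = −12x³ ÷ −2x³ = 6. Subtract (6)·D = −12x³ + 42x² + 6x + 54. Remainder: 0.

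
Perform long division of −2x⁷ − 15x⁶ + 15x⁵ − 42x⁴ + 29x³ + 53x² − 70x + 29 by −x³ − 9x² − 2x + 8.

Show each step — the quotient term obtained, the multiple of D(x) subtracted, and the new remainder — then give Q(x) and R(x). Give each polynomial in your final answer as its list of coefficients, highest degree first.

Q = [2, -3, 8, -8, 3]; R = [5]

Step 1: lead(−2x⁷ − 15x⁶ + 15x⁵ − 42x⁴ + 29x³ + 53x² − 70x + 29) ÷ lead(D) = −2x⁷ ÷ −x³ = 2x⁴. Subtract (2x⁴)·D = −2x⁷ − 18x⁶ − 4x⁵ + 16x⁴. Remainder: 3x⁶ + 19x⁵ − 58x⁴ + 29x³ + 53x² − 70x + 29.
Step 2: lead(3x⁶ + 19x⁵ − 58x⁴ + 29x³ + 53x² − 70x + 29) ÷ lead(D) = 3x⁶ ÷ −x³ = −3x³. Subtract (−3x³)·D = 3x⁶ + 27x⁵ + 6x⁴ − 24x³. Remainder: −8x⁵ − 64x⁴ + 53x³ + 53x² − 70x + 29.
Step 3: lead(−8x⁵ − 64x⁴ + 53x³ + 53x² − 70x + 29) ÷ lead(D) = −8x⁵ ÷ −x³ = 8x². Subtract (8x²)·D = −8x⁵ − 72x⁴ − 16x³ + 64x². Remainder: 8x⁴ + 69x³ − 11x² − 70x + 29.
Step 4: lead(8x⁴ + 69x³ − 11x² − 70x + 29) ÷ lead(D) = 8x⁴ ÷ −x³ = −8x. Subtract (−8x)·D = 8x⁴ + 72x³ + 16x² − 64x. Remainder: −3x³ − 27x² − 6x + 29.
Step 5: lead(−3x³ − 27x² − 6x + 29) ÷ lead(D) = −3x³ ÷ −x³ = 3. Subtract (3)·D = −3x³ − 27x² − 6x + 24. Remainder: 5.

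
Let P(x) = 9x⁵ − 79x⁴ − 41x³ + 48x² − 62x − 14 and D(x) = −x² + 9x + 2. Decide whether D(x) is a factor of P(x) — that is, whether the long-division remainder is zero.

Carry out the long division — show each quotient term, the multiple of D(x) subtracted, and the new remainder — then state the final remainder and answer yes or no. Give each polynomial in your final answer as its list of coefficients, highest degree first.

Step 1: lead(9x⁵ − 79x⁴ − 41x³ + 48x² − 62x − 14) ÷ lead(D) = 9x⁵ ÷ −x² = −9x³. Subtract (−9x³)·D = 9x⁵ − 81x⁴ − 18x³. Remainder: 2x⁴ − 23x³ + 48x² − 62x − 14.
Step 2: lead(2x⁴ − 23x³ + 48x² − 62x − 14) ÷ lead(D) = 2x⁴ ÷ −x² = −2x². Subtract (−2x²)·D = 2x⁴ − 18x³ − 4x². Remainder: −5x³ + 52x² − 62x − 14.
Step 3: lead(−5x³ + 52x² − 62x − 14) ÷ lead(D) = −5x³ ÷ −x² = 5x. Subtract (5x)·D = −5x³ + 45x² + 10x. Remainder: 7x² − 72x − 14.
Step 4: lead(7x² − 72x − 14) ÷ lead(D) = 7x² ÷ −x² = −7. Subtract (−7)·D = 7x² − 63x − 14. Remainder: −9x.

R = [-9, 0], so D(x) is not a factor of P(x). no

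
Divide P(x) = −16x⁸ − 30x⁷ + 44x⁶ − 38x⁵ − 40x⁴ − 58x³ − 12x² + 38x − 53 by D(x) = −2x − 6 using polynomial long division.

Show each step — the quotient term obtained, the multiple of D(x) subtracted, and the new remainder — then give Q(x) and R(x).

Q(x) = 8x⁷ − 9x⁶ + 5x⁵ + 4x⁴ + 8x³ + 5x² − 9x + 8; R(x) = −5

Step 1: lead(−16x⁸ − 30x⁷ + 44x⁶ − 38x⁵ − 40x⁴ − 58x³ − 12x² + 38x − 53) ÷ lead(D) = −16x⁸ ÷ −2x = 8x⁷. Subtract (8x⁷)·D = −16x⁸ − 48x⁷. Remainder: 18x⁷ + 44x⁶ − 38x⁵ − 40x⁴ − 58x³ − 12x² + 38x − 53.
Step 2: lead(18x⁷ + 44x⁶ − 38x⁵ − 40x⁴ − 58x³ − 12x² + 38x − 53) ÷ lead(D) = 18x⁷ ÷ −2x = −9x⁶. Subtract (−9x⁶)·D = 18x⁷ + 54x⁶. Remainder: −10x⁶ − 38x⁵ − 40x⁴ − 58x³ − 12x² + 38x − 53.
Step 3: lead(−10x⁶ − 38x⁵ − 40x⁴ − 58x³ − 12x² + 38x − 53) ÷ lead(D) = −10x⁶ ÷ −2x = 5x⁵. Subtract (5x⁵)·D = −10x⁶ − 30x⁵. Remainder: −8x⁵ − 40x⁴ − 58x³ − 12x² + 38x − 53.
Step 4: lead(−8x⁵ − 40x⁴ − 58x³ − 12x² + 38x − 53) ÷ lead(D) = −8x⁵ ÷ −2x = 4x⁴. Subtract (4x⁴)·D = −8x⁵ − 24x⁴. Remainder: −16x⁴ − 58x³ − 12x² + 38x − 53.
Step 5: lead(−16x⁴ − 58x³ − 12x² + 38x − 53) ÷ lead(D) = −16x⁴ ÷ −2x = 8x³. Subtract (8x³)·D = −16x⁴ − 48x³. Remainder: −10x³ − 12x² + 38x − 53.
Step 6: lead(−10x³ − 12x² + 38x − 53) ÷ lead(D) = −10x³ ÷ −2x = 5x². Subtract (5x²)·D = −10x³ − 30x². Remainder: 18x² + 38x − 53.
Step 7: lead(18x² + 38x − 53) ÷ lead(D) = 18x² ÷ −2x = −9x. Subtract (−9x)·D = 18x² + 54x. Remainder: −16x − 53.
Step 8: lead(−16x − 53) ÷ lead(D) = −16x ÷ −2x = 8. Subtract (8)·D = −16x − 48. Remainder: −5.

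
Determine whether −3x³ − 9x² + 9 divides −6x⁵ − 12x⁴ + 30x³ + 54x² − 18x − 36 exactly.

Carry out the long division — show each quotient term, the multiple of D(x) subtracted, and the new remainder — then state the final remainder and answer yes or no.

Step 1: lead(−6x⁵ − 12x⁴ + 30x³ + 54x² − 18x − 36) ÷ lead(D) = −6x⁵ ÷ −3x³ = 2x². Subtract (2x²)·D = −6x⁵ − 18x⁴ + 18x². Remainder: 6x⁴ + 30x³ + 36x² − 18x − 36.
Step 2: lead(6x⁴ + 30x³ + 36x² − 18x − 36) ÷ lead(D) = 6x⁴ ÷ −3x³ = −2x. Subtract (−2x)·D = 6x⁴ + 18x³ − 18x. Remainder: 12x³ + 36x² − 36.
Step 3: lead(12x³ + 36x² − 36) ÷ lead(D) = 12x³ ÷ −3x³ = −4. Subtract (−4)·D = 12x³ + 36x² − 36. Remainder: 0.

R(x) = 0, so D(x) is a factor of P(x). yes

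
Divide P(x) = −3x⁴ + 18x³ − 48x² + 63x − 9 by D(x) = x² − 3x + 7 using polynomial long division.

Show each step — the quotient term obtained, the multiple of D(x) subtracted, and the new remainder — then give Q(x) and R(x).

Q(x) = −3x² + 9x; R(x) = −9

Step 1: lead(−3x⁴ + 18x³ − 48x² + 63x − 9) ÷ lead(D) = −3x⁴ ÷ x² = −3x². Subtract (−3x²)·D = −3x⁴ + 9x³ − 21x². Remainder: 9x³ − 27x² + 63x − 9.
Step 2: lead(9x³ − 27x² + 63x − 9) ÷ lead(D) = 9x³ ÷ x² = 9x. Subtract (9x)·D = 9x³ − 27x² + 63x. Remainder: −9.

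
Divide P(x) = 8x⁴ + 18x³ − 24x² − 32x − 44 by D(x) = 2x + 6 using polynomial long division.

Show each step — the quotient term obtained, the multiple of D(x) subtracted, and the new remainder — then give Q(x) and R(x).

Q(x) = 4x³ − 3x² − 3x − 7; R(x) = −2

Step 1: lead(8x⁴ + 18x³ − 24x² − 32x − 44) ÷ lead(D) = 8x⁴ ÷ 2x = 4x³. Subtract (4x³)·D = 8x⁴ + 24x³. Remainder: −6x³ − 24x² − 32x − 44.
Step 2: lead(−6x³ − 24x² − 32x − 44) ÷ lead(D) = −6x³ ÷ 2x = −3x². Subtract (−3x²)·D = −6x³ − 18x². Remainder: −6x² − 32x − 44.
Step 3: lead(−6x² − 32x − 44) ÷ lead(D) = −6x² ÷ 2x = −3x. Subtract (−3x)·D = −6x² − 18x. Remainder: −14x − 44.
Step 4: lead(−14x − 44) ÷ lead(D) = −14x ÷ 2x = −7. Subtract (−7)·D = −14x − 42. Remainder: −2.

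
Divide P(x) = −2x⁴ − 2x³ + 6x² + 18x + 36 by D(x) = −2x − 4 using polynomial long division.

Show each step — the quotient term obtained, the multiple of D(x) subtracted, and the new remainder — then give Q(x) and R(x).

Q(x) = x³ − x² − x − 7; R(x) = 8

Step 1: lead(−2x⁴ − 2x³ + 6x² + 18x + 36) ÷ lead(D) = −2x⁴ ÷ −2x = x³. Subtract (x³)·D = −2x⁴ − 4x³. Remainder: 2x³ + 6x² + 18x + 36.
Step 2: lead(2x³ + 6x² + 18x + 36) ÷ lead(D) = 2x³ ÷ −2x = −x². Subtract (−x²)·D = 2x³ + 4x². Remainder: 2x² + 18x + 36.
Step 3: lead(2x² + 18x + 36) ÷ lead(D) = 2x² ÷ −2x = −x. Subtract (−x)·D = 2x² + 4x. Remainder: 14x + 36.
Step 4: lead(14x + 36) ÷ lead(D) = 14x ÷ −2x = −7. Subtract (−7)·D = 14x + 28. Remainder: 8.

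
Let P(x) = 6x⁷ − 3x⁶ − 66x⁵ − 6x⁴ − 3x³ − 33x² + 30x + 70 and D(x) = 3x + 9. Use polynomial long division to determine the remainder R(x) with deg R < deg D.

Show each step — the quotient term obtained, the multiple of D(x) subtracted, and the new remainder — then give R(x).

R(x) = 7

Step 1: lead(6x⁷ − 3x⁶ − 66x⁵ − 6x⁴ − 3x³ − 33x² + 30x + 70) ÷ lead(D) = 6x⁷ ÷ 3x = 2x⁶. Subtract (2x⁶)·D = 6x⁷ + 18x⁶. Remainder: −21x⁶ − 66x⁵ − 6x⁴ − 3x³ − 33x² + 30x + 70.
Step 2: lead(−21x⁶ − 66x⁵ − 6x⁴ − 3x³ − 33x² + 30x + 70) ÷ lead(D) = −21x⁶ ÷ 3x = −7x⁵. Subtract (−7x⁵)·D = −21x⁶ − 63x⁵. Remainder: −3x⁵ − 6x⁴ − 3x³ − 33x² + 30x + 70.
Step 3: lead(−3x⁵ − 6x⁴ − 3x³ − 33x² + 30x + 70) ÷ lead(D) = −3x⁵ ÷ 3x = −x⁴. Subtract (−x⁴)·D = −3x⁵ − 9x⁴. Remainder: 3x⁴ − 3x³ − 33x² + 30x + 70.
Step 4: lead(3x⁴ − 3x³ − 33x² + 30x + 70) ÷ lead(D) = 3x⁴ ÷ 3x = x³. Subtract (x³)·D = 3x⁴ + 9x³. Remainder: −12x³ − 33x² + 30x + 70.
Step 5: lead(−12x³ − 33x² + 30x + 70) ÷ lead(D) = −12x³ ÷ 3x = −4x². Subtract (−4x²)·D = −12x³ − 36x². Remainder: 3x² + 30x + 70.
Step 6: lead(3x² + 30x + 70) ÷ lead(D) = 3x² ÷ 3x = x. Subtract (x)·D = 3x² + 9x. Remainder: 21x + 70.
Step 7: lead(21x + 70) ÷ lead(D) = 21x ÷ 3x = 7. Subtract (7)·D = 21x + 63. Remainder: 7.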